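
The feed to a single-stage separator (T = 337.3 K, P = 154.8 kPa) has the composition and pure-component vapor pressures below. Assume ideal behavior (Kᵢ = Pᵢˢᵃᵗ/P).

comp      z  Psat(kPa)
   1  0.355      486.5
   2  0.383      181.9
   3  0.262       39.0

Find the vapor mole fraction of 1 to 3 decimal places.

Raoult's law: Kᵢ = Pᵢˢᵃᵗ/P = Pᵢˢᵃᵗ/154.8.
  K_1 = 486.5/154.8 = 3.14276, K_2 = 181.9/154.8 = 1.17506, K_3 = 39.0/154.8 = 0.25194
Rachford–Rice: g(V/F) = Σ zᵢ(Kᵢ−1)/(1+V/F(Kᵢ−1)) = 0.
g(0) = ΣzᵢKᵢ − 1 = 0.632 and g(1) = 1 − Σzᵢ/Kᵢ = -0.479, so a root lies in (0, 1).
Iterate (Newton) starting at V/F = 0.61:
  V/F = 0.610: g = 0.0298, g' = -0.812 → V/F = 0.647
  V/F = 0.647: g = -0.0006, g' = -0.846 → V/F = 0.646
Converged at V/F = 0.646.
Compositions from xᵢ = zᵢ/(1+V/F(Kᵢ−1)), yᵢ = Kᵢxᵢ:
  1: x = 0.149, y = 0.468
  2: x = 0.344, y = 0.404
  3: x = 0.507, y = 0.128

y_1 = 0.468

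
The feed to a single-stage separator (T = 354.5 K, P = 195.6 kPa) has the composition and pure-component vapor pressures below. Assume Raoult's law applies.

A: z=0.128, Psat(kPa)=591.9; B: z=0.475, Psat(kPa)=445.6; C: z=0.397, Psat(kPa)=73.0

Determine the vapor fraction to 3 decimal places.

Raoult's law: Kᵢ = Pᵢˢᵃᵗ/P = Pᵢˢᵃᵗ/195.6.
  K_A = 591.9/195.6 = 3.02607, K_B = 445.6/195.6 = 2.27812, K_C = 73.0/195.6 = 0.37321
Material balance + equilibrium reduce to Σ zᵢ(Kᵢ−1)/(1+ψ(Kᵢ−1)) = 0.
Feasibility: ΣzᵢKᵢ = 1.618, Σzᵢ/Kᵢ = 1.315 — both > 1, two phases present.
Iterate (Newton) starting at ψ = 0.4:
  ψ = 0.400: g = 0.2129, g' = -0.778 → ψ = 0.674
  ψ = 0.674: g = 0.0052, g' = -0.785 → ψ = 0.680
Converged at ψ = 0.680.

ψ = 0.680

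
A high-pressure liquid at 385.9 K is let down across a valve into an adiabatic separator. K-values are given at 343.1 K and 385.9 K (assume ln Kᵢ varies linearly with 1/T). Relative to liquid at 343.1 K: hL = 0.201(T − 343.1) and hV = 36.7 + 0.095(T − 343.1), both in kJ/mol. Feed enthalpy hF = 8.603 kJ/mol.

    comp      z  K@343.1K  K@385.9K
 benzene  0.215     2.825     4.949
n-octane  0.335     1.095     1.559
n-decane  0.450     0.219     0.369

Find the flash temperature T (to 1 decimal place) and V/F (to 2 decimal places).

Adiabatic flash: solve Rachford–Rice at each trial T, then check hF = ψ·hV(T) + (1−ψ)·hL(T).
  T = 343.1 K: K = (2.825, 1.095, 0.219), RR gives ψ = 0.079, H_out = 2.898 kJ/mol
  T = 385.9 K: K = (4.949, 1.559, 0.369), RR gives ψ = 0.521, H_out = 25.348 kJ/mol
  T = 364.5 K: K = (3.801, 1.320, 0.289), RR gives ψ = 0.320, H_out = 15.336 kJ/mol
  T = 353.8 K: K = (3.292, 1.206, 0.252), RR gives ψ = 0.210, H_out = 9.606 kJ/mol
  T = 348.5 K: K = (3.055, 1.150, 0.236), RR gives ψ = 0.148, H_out = 6.441 kJ/mol
  T = 351.1 K: K = (3.170, 1.177, 0.244), RR gives ψ = 0.179, H_out = 8.027 kJ/mol
  T = 352.5 K: K = (3.233, 1.192, 0.248), RR gives ψ = 0.195, H_out = 8.854 kJ/mol
Linear interpolation between T = 351.1 (H_out = 8.027) and T = 352.5 (H_out = 8.854) on hF = 8.603 gives T ≈ 352.1 K, at which ψ = 0.19.

T = 352.1 K, V/F = 0.19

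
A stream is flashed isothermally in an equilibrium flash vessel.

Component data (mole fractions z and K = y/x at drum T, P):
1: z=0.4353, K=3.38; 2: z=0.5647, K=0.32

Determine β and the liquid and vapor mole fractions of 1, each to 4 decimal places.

β = 0.4029, x_1 = 0.2222, y_1 = 0.7511

Material balance + equilibrium reduce to Σ zᵢ(Kᵢ−1)/(1+β(Kᵢ−1)) = 0.
Feasibility: ΣzᵢKᵢ = 1.6520, Σzᵢ/Kᵢ = 1.8935 — both > 1, two phases present.
Newton–Raphson from β = 0.5:
  β = 0.5000: g = -0.10875, g' = -1.1136 → β = 0.4023
  β = 0.4023: g = 0.00061, g' = -1.1383 → β = 0.4029
Converged at β = 0.4029.
Compositions from xᵢ = zᵢ/(1+β(Kᵢ−1)), yᵢ = Kᵢxᵢ:
  1: x = 0.2222, y = 0.7511
  2: x = 0.7778, y = 0.2489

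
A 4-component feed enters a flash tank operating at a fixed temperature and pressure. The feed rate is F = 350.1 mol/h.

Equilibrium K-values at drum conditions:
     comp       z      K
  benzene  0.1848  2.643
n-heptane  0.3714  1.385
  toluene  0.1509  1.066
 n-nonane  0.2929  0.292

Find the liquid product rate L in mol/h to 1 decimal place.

L = 191.4 mol/h

Newton iteration, ψ⁰ = 0.5:
  ψ = 0.5000: g = -0.02477, g' = -0.5415 → ψ = 0.4543
  ψ = 0.4543: g = -0.00045, g' = -0.5231 → ψ = 0.4534
Converged at ψ = 0.4534.
Then V = ψ·F = 0.4534·350.1 = 158.7 mol/h and L = F − V = 191.4 mol/h.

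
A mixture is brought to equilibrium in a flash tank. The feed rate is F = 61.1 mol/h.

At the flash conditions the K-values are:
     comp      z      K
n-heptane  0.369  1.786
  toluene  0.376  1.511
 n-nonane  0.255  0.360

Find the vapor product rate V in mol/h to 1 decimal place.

V = 46.7 mol/h

Material balance + equilibrium reduce to Σ zᵢ(Kᵢ−1)/(1+V/F(Kᵢ−1)) = 0.
Check two-phase: ΣzᵢKᵢ = 1.319 > 1 and Σzᵢ/Kᵢ = 1.164 > 1, so g(0) = 0.319 > 0 and g(1) = -0.164 < 0.
Newton–Raphson from V/F = 0.5:
  V/F = 0.500: g = 0.1212, g' = -0.406 → V/F = 0.799
  V/F = 0.799: g = -0.0193, g' = -0.573 → V/F = 0.765
  V/F = 0.765: g = -0.0006, g' = -0.541 → V/F = 0.764
Converged at V/F = 0.764.
Then V = V/F·F = 0.7641·61.1 = 46.7 mol/h and L = F − V = 14.4 mol/h.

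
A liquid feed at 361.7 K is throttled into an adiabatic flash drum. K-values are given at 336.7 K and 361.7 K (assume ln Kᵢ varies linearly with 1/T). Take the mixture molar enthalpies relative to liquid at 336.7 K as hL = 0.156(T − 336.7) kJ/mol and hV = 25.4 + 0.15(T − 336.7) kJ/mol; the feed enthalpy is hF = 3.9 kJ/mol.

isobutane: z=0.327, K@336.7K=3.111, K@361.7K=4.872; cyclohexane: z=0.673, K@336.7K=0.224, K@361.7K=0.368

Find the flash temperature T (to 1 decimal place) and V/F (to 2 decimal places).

Adiabatic flash: solve Rachford–Rice at each trial T, then check hF = ψ·hV(T) + (1−ψ)·hL(T).
  T = 336.7 K: K = (3.111, 0.224), RR gives ψ = 0.103, H_out = 2.606 kJ/mol
  T = 361.7 K: K = (4.872, 0.368), RR gives ψ = 0.344, H_out = 12.576 kJ/mol
  T = 349.2 K: K = (3.925, 0.290), RR gives ψ = 0.230, H_out = 7.781 kJ/mol
  T = 342.9 K: K = (3.498, 0.255), RR gives ψ = 0.170, H_out = 5.268 kJ/mol
  T = 339.8 K: K = (3.301, 0.239), RR gives ψ = 0.137, H_out = 3.968 kJ/mol
  T = 338.2 K: K = (3.202, 0.231), RR gives ψ = 0.120, H_out = 3.274 kJ/mol
Linear interpolation between T = 338.2 (H_out = 3.274) and T = 339.8 (H_out = 3.968) on hF = 3.9 gives T ≈ 339.6 K, at which ψ = 0.14.

T = 339.6 K, V/F = 0.14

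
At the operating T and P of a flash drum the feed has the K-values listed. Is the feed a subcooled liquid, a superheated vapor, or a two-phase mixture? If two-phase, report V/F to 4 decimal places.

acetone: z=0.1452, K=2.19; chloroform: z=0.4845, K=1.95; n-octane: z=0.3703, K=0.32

ΣzᵢKᵢ = 1.3813; Σzᵢ/Kᵢ = 1.4720.
Both exceed 1, so a two-phase solution exists.
Rachford–Rice: g(ψ) = Σ zᵢ(Kᵢ−1)/(1+ψ(Kᵢ−1)) = 0.
Iterate (Newton) starting at ψ = 0.5:
  ψ = 0.5000: g = 0.03886, g' = -0.6749 → ψ = 0.5576
  ψ = 0.5576: g = -0.00082, g' = -0.7054 → ψ = 0.5564
Converged at ψ = 0.5564.

two-phase, V/F = 0.5564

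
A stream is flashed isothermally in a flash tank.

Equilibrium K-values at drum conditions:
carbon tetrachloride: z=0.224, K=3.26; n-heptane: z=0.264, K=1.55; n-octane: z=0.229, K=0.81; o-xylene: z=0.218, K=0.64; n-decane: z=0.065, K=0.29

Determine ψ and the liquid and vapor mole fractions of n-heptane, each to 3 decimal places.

ψ = 0.829, x_n-heptane = 0.181, y_n-heptane = 0.281

Newton–Raphson from ψ = 0.48:
  ψ = 0.480: g = 0.1449, g' = -0.440 → ψ = 0.809
  ψ = 0.809: g = 0.0087, g' = -0.430 → ψ = 0.830
  ψ = 0.830: g = -0.0001, g' = -0.439 → ψ = 0.829
Converged at ψ = 0.829.
Compositions from xᵢ = zᵢ/(1+ψ(Kᵢ−1)), yᵢ = Kᵢxᵢ:
  carbon tetrachloride: x = 0.078, y = 0.254
  n-heptane: x = 0.181, y = 0.281
  n-octane: x = 0.272, y = 0.220
  o-xylene: x = 0.311, y = 0.199
  n-decane: x = 0.158, y = 0.046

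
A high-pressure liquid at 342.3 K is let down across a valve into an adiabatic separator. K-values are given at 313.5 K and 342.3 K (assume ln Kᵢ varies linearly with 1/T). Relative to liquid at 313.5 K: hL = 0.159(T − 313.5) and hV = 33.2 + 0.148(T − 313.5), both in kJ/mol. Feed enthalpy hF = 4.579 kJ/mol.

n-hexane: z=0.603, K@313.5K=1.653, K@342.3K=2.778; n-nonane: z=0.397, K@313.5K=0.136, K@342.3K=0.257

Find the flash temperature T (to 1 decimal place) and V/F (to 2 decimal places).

T = 314.8 K, V/F = 0.13

Adiabatic flash: solve Rachford–Rice at each trial T, then check hF = ψ·hV(T) + (1−ψ)·hL(T).
  T = 313.5 K: K = (1.653, 0.136), RR gives ψ = 0.090, H_out = 2.986 kJ/mol
  T = 342.3 K: K = (2.778, 0.257), RR gives ψ = 0.588, H_out = 23.924 kJ/mol
  T = 327.9 K: K = (2.167, 0.190), RR gives ψ = 0.404, H_out = 15.639 kJ/mol
  T = 320.7 K: K = (1.899, 0.161), RR gives ψ = 0.277, H_out = 10.321 kJ/mol
  T = 317.1 K: K = (1.773, 0.148), RR gives ψ = 0.194, H_out = 7.015 kJ/mol
  T = 315.3 K: K = (1.712, 0.142), RR gives ψ = 0.145, H_out = 5.111 kJ/mol
Linear interpolation between T = 313.5 (H_out = 2.986) and T = 315.3 (H_out = 5.111) on hF = 4.579 gives T ≈ 314.8 K, at which ψ = 0.13.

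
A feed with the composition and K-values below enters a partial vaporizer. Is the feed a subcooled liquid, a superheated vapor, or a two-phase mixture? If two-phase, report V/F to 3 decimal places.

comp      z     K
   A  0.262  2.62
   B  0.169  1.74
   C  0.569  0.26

two-phase, V/F = 0.129

ΣzᵢKᵢ = 1.128; Σzᵢ/Kᵢ = 2.386.
Both exceed 1, so a two-phase solution exists.
Newton iteration, ψ⁰ = 0.65:
  ψ = 0.650: g = -0.5201, g' = -1.362 → ψ = 0.268
  ψ = 0.268: g = -0.1250, g' = -0.884 → ψ = 0.127
  ψ = 0.127: g = 0.0019, g' = -0.930 → ψ = 0.129
Converged at ψ = 0.129.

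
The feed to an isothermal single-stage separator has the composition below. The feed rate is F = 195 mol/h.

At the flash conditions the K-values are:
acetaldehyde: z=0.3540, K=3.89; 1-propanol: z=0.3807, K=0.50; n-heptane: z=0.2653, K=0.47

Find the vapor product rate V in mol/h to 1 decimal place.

V = 91.1 mol/h

Material balance + equilibrium reduce to Σ zᵢ(Kᵢ−1)/(1+V/F(Kᵢ−1)) = 0.
Check two-phase: ΣzᵢKᵢ = 1.6921 > 1 and Σzᵢ/Kᵢ = 1.4169 > 1, so g(0) = 0.6921 > 0 and g(1) = -0.4169 < 0.
Iterate (Newton) starting at V/F = 0.5:
  V/F = 0.5000: g = -0.02668, g' = -0.8017 → V/F = 0.4667
  V/F = 0.4667: g = 0.00044, g' = -0.8294 → V/F = 0.4673
Converged at V/F = 0.4673.
Then V = V/F·F = 0.4673·195 = 91.1 mol/h and L = F − V = 103.9 mol/h.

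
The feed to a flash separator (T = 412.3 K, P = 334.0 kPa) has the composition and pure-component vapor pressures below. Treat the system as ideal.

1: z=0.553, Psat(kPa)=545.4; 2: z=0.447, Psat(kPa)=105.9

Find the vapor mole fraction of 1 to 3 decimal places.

Raoult's law: Kᵢ = Pᵢˢᵃᵗ/P = Pᵢˢᵃᵗ/334.0.
  K_1 = 545.4/334.0 = 1.63293, K_2 = 105.9/334.0 = 0.31707
Rachford–Rice: g(β) = Σ zᵢ(Kᵢ−1)/(1+β(Kᵢ−1)) = 0.
Check two-phase: ΣzᵢKᵢ = 1.045 > 1 and Σzᵢ/Kᵢ = 1.748 > 1, so g(0) = 0.045 > 0 and g(1) = -0.748 < 0.
Binary case is linear: z₁(K₁−1)(1+β(K₂−1)) + z₂(K₂−1)(1+β(K₁−1)) = 0
⇒ β = [z₁(K₁−1)+z₂(K₂−1)] / [−(K₁−1)(K₂−1)] = 0.0447/0.4323 = 0.104
Compositions from xᵢ = zᵢ/(1+β(Kᵢ−1)), yᵢ = Kᵢxᵢ:
  1: x = 0.519, y = 0.847
  2: x = 0.481, y = 0.153

y_1 = 0.847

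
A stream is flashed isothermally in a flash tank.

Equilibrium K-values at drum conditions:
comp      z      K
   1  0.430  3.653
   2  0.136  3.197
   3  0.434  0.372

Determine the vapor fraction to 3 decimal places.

ψ = 0.730

Iterate (Newton) starting at ψ = 0.43:
  ψ = 0.430: g = 0.3131, g' = -1.155 → ψ = 0.701
  ψ = 0.701: g = 0.0296, g' = -1.018 → ψ = 0.730
Converged at ψ = 0.730.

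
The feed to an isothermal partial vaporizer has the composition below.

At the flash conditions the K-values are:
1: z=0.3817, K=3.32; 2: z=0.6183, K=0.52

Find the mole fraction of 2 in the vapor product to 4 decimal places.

Material balance + equilibrium reduce to Σ zᵢ(Kᵢ−1)/(1+V/F(Kᵢ−1)) = 0.
g(0) = ΣzᵢKᵢ − 1 = 0.5888 and g(1) = 1 − Σzᵢ/Kᵢ = -0.3040, so a root lies in (0, 1).
Newton iteration, V/F⁰ = 0.35:
  V/F = 0.3500: g = 0.13200, g' = -0.8315 → V/F = 0.5087
  V/F = 0.5087: g = 0.01349, g' = -0.6816 → V/F = 0.5285
  V/F = 0.5285: g = 0.00011, g' = -0.6703 → V/F = 0.5287
Converged at V/F = 0.5287.
Compositions from xᵢ = zᵢ/(1+V/F(Kᵢ−1)), yᵢ = Kᵢxᵢ:
  1: x = 0.1714, y = 0.5691
  2: x = 0.8286, y = 0.4309

y_2 = 0.4309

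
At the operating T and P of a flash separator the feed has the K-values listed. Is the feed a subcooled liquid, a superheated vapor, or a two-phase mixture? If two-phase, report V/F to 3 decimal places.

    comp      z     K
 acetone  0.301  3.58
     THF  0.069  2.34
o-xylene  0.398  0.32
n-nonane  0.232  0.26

ΣzᵢKᵢ = 1.427; Σzᵢ/Kᵢ = 2.250.
Both exceed 1, so a two-phase solution exists.
Material balance + equilibrium reduce to Σ zᵢ(Kᵢ−1)/(1+ψ(Kᵢ−1)) = 0.
Iterate (Newton) starting at ψ = 0.5:
  ψ = 0.500: g = -0.2881, g' = -1.169 → ψ = 0.254
Converged at ψ = 0.254.

two-phase, V/F = 0.254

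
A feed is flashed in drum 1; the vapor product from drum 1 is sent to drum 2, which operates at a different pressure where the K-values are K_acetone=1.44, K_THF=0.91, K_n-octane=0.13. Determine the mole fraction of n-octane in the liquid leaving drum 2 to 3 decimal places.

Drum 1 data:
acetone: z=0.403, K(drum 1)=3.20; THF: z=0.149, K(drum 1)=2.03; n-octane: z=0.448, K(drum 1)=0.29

Drum 1:
Newton–Raphson from ψ₁ = 0.46:
  ψ₁ = 0.460: g = 0.0724, g' = -1.053 → ψ₁ = 0.529
Converged at ψ₁ = 0.529.
Drum-1 compositions:
  acetone: x = 0.186, y = 0.596
  THF: x = 0.096, y = 0.196
  n-octane: x = 0.717, y = 0.208
Drum-2 feed = drum-1 vapor: z₂ = (0.5962, 0.1958, 0.2080).
Drum 2:
Newton iteration, ψ₂⁰ = 0.7:
  ψ₂ = 0.700: g = -0.2811, g' = -1.099 → ψ₂ = 0.444
  ψ₂ = 0.444: g = -0.0939, g' = -0.501 → ψ₂ = 0.257
  ψ₂ = 0.257: g = -0.0154, g' = -0.356 → ψ₂ = 0.214
  ψ₂ = 0.214: g = -0.0004, g' = -0.336 → ψ₂ = 0.212
Converged at ψ₂ = 0.212.
  acetone: x = 0.545, y = 0.785
  THF: x = 0.200, y = 0.182
  n-octane: x = 0.255, y = 0.033

x_n-octane (drum 2) = 0.255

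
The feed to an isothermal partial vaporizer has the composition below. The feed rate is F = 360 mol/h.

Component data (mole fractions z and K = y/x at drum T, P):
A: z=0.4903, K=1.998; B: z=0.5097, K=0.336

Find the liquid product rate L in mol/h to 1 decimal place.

Rachford–Rice: g(ψ) = Σ zᵢ(Kᵢ−1)/(1+ψ(Kᵢ−1)) = 0.
g(0) = ΣzᵢKᵢ − 1 = 0.1509 and g(1) = 1 − Σzᵢ/Kᵢ = -0.7624, so a root lies in (0, 1).
Binary case is linear: z₁(K₁−1)(1+ψ(K₂−1)) + z₂(K₂−1)(1+ψ(K₁−1)) = 0
⇒ ψ = [z₁(K₁−1)+z₂(K₂−1)] / [−(K₁−1)(K₂−1)] = 0.15088/0.66267 = 0.2277
Then V = ψ·F = 0.2277·360 = 82.0 mol/h and L = F − V = 278.0 mol/h.

L = 278.0 mol/h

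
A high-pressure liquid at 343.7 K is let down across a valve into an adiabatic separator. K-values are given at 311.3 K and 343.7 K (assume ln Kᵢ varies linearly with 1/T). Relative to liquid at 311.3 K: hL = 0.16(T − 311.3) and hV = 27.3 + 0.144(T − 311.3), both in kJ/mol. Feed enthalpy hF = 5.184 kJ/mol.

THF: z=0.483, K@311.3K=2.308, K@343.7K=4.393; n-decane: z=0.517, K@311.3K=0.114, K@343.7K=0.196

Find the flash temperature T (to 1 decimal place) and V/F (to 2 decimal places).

T = 313.2 K, V/F = 0.18

Adiabatic flash: solve Rachford–Rice at each trial T, then check hF = ψ·hV(T) + (1−ψ)·hL(T).
  T = 311.3 K: K = (2.308, 0.114), RR gives ψ = 0.150, H_out = 4.092 kJ/mol
  T = 343.7 K: K = (4.393, 0.196), RR gives ψ = 0.448, H_out = 17.192 kJ/mol
  T = 327.5 K: K = (3.235, 0.151), RR gives ψ = 0.338, H_out = 11.730 kJ/mol
  T = 319.4 K: K = (2.744, 0.132), RR gives ψ = 0.260, H_out = 8.360 kJ/mol
  T = 315.4 K: K = (2.522, 0.123), RR gives ψ = 0.211, H_out = 6.403 kJ/mol
  T = 313.4 K: K = (2.416, 0.118), RR gives ψ = 0.183, H_out = 5.321 kJ/mol
Linear interpolation between T = 311.3 (H_out = 4.092) and T = 313.4 (H_out = 5.321) on hF = 5.184 gives T ≈ 313.2 K, at which ψ = 0.18.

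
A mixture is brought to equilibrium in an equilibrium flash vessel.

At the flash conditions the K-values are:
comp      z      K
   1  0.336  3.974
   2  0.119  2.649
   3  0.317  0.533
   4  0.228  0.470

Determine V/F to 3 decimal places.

V/F = 0.705

Rachford–Rice: g(V/F) = Σ zᵢ(Kᵢ−1)/(1+V/F(Kᵢ−1)) = 0.
Check two-phase: ΣzᵢKᵢ = 1.927 > 1 and Σzᵢ/Kᵢ = 1.209 > 1, so g(0) = 0.927 > 0 and g(1) = -0.209 < 0.
Newton–Raphson from V/F = 0.64:
  V/F = 0.640: g = 0.0456, g' = -0.716 → V/F = 0.704
  V/F = 0.704: g = 0.0007, g' = -0.696 → V/F = 0.705
Converged at V/F = 0.705.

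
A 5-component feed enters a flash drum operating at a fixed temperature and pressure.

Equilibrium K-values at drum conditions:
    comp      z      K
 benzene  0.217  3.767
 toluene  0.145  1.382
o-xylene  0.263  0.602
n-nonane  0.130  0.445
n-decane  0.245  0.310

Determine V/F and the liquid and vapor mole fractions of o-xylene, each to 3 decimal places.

V/F = 0.251, x_o-xylene = 0.292, y_o-xylene = 0.176

Rachford–Rice: g(V/F) = Σ zᵢ(Kᵢ−1)/(1+V/F(Kᵢ−1)) = 0.
Check two-phase: ΣzᵢKᵢ = 1.310 > 1 and Σzᵢ/Kᵢ = 1.682 > 1, so g(0) = 0.310 > 0 and g(1) = -0.682 < 0.
Iterate (Newton) starting at V/F = 0.5:
  V/F = 0.500: g = -0.1902, g' = -0.721 → V/F = 0.236
  V/F = 0.236: g = 0.0134, g' = -0.896 → V/F = 0.251
Converged at V/F = 0.251.
Compositions from xᵢ = zᵢ/(1+V/F(Kᵢ−1)), yᵢ = Kᵢxᵢ:
  benzene: x = 0.128, y = 0.482
  toluene: x = 0.132, y = 0.183
  o-xylene: x = 0.292, y = 0.176
  n-nonane: x = 0.151, y = 0.067
  n-decane: x = 0.296, y = 0.092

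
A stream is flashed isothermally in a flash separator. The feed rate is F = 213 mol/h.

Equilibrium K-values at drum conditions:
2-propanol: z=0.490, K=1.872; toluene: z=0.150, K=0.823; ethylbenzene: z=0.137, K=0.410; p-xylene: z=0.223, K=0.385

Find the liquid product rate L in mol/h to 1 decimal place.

L = 127.5 mol/h

Rachford–Rice: g(V/F) = Σ zᵢ(Kᵢ−1)/(1+V/F(Kᵢ−1)) = 0.
Check two-phase: ΣzᵢKᵢ = 1.183 > 1 and Σzᵢ/Kᵢ = 1.357 > 1, so g(0) = 0.183 > 0 and g(1) = -0.357 < 0.
Newton iteration, V/F⁰ = 0.5:
  V/F = 0.500: g = -0.0443, g' = -0.458 → V/F = 0.403
  V/F = 0.403: g = -0.0010, g' = -0.441 → V/F = 0.401
Converged at V/F = 0.401.
Then V = V/F·F = 0.4012·213 = 85.5 mol/h and L = F − V = 127.5 mol/h.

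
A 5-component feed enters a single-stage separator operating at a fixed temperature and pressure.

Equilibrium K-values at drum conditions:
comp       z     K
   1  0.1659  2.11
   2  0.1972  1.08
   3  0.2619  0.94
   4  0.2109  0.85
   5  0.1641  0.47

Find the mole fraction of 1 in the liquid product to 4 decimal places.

Rachford–Rice: g(V/F) = Σ zᵢ(Kᵢ−1)/(1+V/F(Kᵢ−1)) = 0.
Feasibility: ΣzᵢKᵢ = 1.0656, Σzᵢ/Kᵢ = 1.1371 — both > 1, two phases present.
Newton iteration, V/F⁰ = 0.5:
  V/F = 0.5000: g = -0.03514, g' = -0.1776 → V/F = 0.3021
  V/F = 0.3021: g = 0.00061, g' = -0.1874 → V/F = 0.3054
Converged at V/F = 0.3054.
Compositions from xᵢ = zᵢ/(1+V/F(Kᵢ−1)), yᵢ = Kᵢxᵢ:
  1: x = 0.1239, y = 0.2614
  2: x = 0.1925, y = 0.2079
  3: x = 0.2668, y = 0.2508
  4: x = 0.2210, y = 0.1879
  5: x = 0.1958, y = 0.0920

x_1 = 0.1239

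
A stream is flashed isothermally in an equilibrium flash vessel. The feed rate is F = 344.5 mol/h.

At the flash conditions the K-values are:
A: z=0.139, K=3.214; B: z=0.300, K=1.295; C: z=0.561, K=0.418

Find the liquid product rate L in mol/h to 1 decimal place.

Newton iteration, V/F⁰ = 0.55:
  V/F = 0.550: g = -0.2653, g' = -0.569 → V/F = 0.084
  V/F = 0.084: g = 0.0028, g' = -0.720 → V/F = 0.088
Converged at V/F = 0.088.
Then V = V/F·F = 0.0876·344.5 = 30.2 mol/h and L = F − V = 314.3 mol/h.

L = 314.3 mol/h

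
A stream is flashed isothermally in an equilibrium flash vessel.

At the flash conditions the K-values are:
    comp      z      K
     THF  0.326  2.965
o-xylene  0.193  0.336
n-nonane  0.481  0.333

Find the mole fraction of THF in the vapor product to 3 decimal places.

y_THF = 0.751

Let β = V/F and solve Σ zᵢ(Kᵢ−1)/(1+β(Kᵢ−1)) = 0.
Check two-phase: ΣzᵢKᵢ = 1.192 > 1 and Σzᵢ/Kᵢ = 2.129 > 1, so g(0) = 0.192 > 0 and g(1) = -1.129 < 0.
Iterate (Newton) starting at β = 0.5:
  β = 0.500: g = -0.3501, g' = -0.993 → β = 0.147
  β = 0.147: g = -0.0011, g' = -1.125 → β = 0.146
Converged at β = 0.146.
Compositions from xᵢ = zᵢ/(1+β(Kᵢ−1)), yᵢ = Kᵢxᵢ:
  THF: x = 0.253, y = 0.751
  o-xylene: x = 0.214, y = 0.072
  n-nonane: x = 0.533, y = 0.178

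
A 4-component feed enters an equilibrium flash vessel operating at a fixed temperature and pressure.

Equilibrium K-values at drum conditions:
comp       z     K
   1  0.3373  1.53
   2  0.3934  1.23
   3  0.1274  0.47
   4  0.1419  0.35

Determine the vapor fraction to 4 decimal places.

Rachford–Rice: g(ψ) = Σ zᵢ(Kᵢ−1)/(1+ψ(Kᵢ−1)) = 0.
Check two-phase: ΣzᵢKᵢ = 1.1095 > 1 and Σzᵢ/Kᵢ = 1.2168 > 1, so g(0) = 0.1095 > 0 and g(1) = -0.2168 < 0.
Iterate (Newton) starting at ψ = 0.5:
  ψ = 0.5000: g = -0.00604, g' = -0.2738 → ψ = 0.4779
  ψ = 0.4779: g = -0.00007, g' = -0.2676 → ψ = 0.4777
Converged at ψ = 0.4777.

ψ = 0.4777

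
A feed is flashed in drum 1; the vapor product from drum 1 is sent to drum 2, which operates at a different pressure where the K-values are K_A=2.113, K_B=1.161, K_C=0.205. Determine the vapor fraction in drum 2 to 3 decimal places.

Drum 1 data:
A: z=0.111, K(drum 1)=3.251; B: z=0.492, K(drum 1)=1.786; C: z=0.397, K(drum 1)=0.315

V/F (drum 2) = 0.441

Drum 1:
Let ψ₁ = V/F and solve Σ zᵢ(Kᵢ−1)/(1+ψ₁(Kᵢ−1)) = 0.
g(0) = ΣzᵢKᵢ − 1 = 0.365 and g(1) = 1 − Σzᵢ/Kᵢ = -0.570, so a root lies in (0, 1).
Newton–Raphson from ψ₁ = 0.65:
  ψ₁ = 0.650: g = -0.1328, g' = -0.831 → ψ₁ = 0.490
  ψ₁ = 0.490: g = -0.0115, g' = -0.708 → ψ₁ = 0.474
Converged at ψ₁ = 0.474.
Drum-1 compositions:
  A: x = 0.054, y = 0.175
  B: x = 0.358, y = 0.640
  C: x = 0.588, y = 0.185
Drum-2 feed = drum-1 vapor: z₂ = (0.1746, 0.6402, 0.1852).
Drum 2:
Newton–Raphson from ψ₂ = 0.5:
  ψ₂ = 0.500: g = -0.0241, g' = -0.426 → ψ₂ = 0.443
  ψ₂ = 0.443: g = -0.0010, g' = -0.391 → ψ₂ = 0.441
Converged at ψ₂ = 0.441.
  A: x = 0.117, y = 0.248
  B: x = 0.598, y = 0.694
  C: x = 0.285, y = 0.058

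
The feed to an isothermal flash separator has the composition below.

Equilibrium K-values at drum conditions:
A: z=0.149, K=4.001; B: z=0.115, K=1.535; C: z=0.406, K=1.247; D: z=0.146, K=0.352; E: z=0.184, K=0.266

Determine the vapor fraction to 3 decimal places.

Rachford–Rice: g(ψ) = Σ zᵢ(Kᵢ−1)/(1+ψ(Kᵢ−1)) = 0.
Check two-phase: ΣzᵢKᵢ = 1.379 > 1 and Σzᵢ/Kᵢ = 1.544 > 1, so g(0) = 0.379 > 0 and g(1) = -0.544 < 0.
Newton iteration, ψ⁰ = 0.58:
  ψ = 0.580: g = -0.0889, g' = -0.675 → ψ = 0.448
  ψ = 0.448: g = -0.0040, g' = -0.627 → ψ = 0.442
Converged at ψ = 0.442.

ψ = 0.442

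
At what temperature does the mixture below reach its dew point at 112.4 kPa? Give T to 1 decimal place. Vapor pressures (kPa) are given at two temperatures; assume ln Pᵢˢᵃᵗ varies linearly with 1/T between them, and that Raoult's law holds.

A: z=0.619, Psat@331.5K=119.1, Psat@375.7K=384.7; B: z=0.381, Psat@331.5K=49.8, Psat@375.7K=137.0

T = 345.4 K

Dew-point temperature: Σzᵢ·P/Pᵢˢᵃᵗ(T) = 1. Interpolate ln Pᵢˢᵃᵗ = aᵢ + bᵢ/T.
  T = 331.5 K: ΣzᵢP/Pᵢˢᵃᵗ = 1.4441
  T = 375.7 K: ΣzᵢP/Pᵢˢᵃᵗ = 0.4934
  T = 353.6 K: ΣzᵢP/Pᵢˢᵃᵗ = 0.8157
  T = 342.6 K: ΣzᵢP/Pᵢˢᵃᵗ = 1.0737
  T = 348.1 K: ΣzᵢP/Pᵢˢᵃᵗ = 0.9338
  T = 345.4 K: ΣzᵢP/Pᵢˢᵃᵗ = 0.9995
Interpolating between 342.6 K and 345.4 K gives T ≈ 345.4 K.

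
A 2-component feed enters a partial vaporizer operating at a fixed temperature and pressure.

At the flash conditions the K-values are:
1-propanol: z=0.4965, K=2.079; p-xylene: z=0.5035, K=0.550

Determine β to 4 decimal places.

β = 0.6367

Material balance + equilibrium reduce to Σ zᵢ(Kᵢ−1)/(1+β(Kᵢ−1)) = 0.
g(0) = ΣzᵢKᵢ − 1 = 0.3091 and g(1) = 1 − Σzᵢ/Kᵢ = -0.1543, so a root lies in (0, 1).
Binary case is linear: z₁(K₁−1)(1+β(K₂−1)) + z₂(K₂−1)(1+β(K₁−1)) = 0
⇒ β = [z₁(K₁−1)+z₂(K₂−1)] / [−(K₁−1)(K₂−1)] = 0.30915/0.48555 = 0.6367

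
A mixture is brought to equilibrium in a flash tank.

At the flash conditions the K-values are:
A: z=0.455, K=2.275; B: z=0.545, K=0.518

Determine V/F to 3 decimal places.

V/F = 0.517

Material balance + equilibrium reduce to Σ zᵢ(Kᵢ−1)/(1+V/F(Kᵢ−1)) = 0.
Check two-phase: ΣzᵢKᵢ = 1.317 > 1 and Σzᵢ/Kᵢ = 1.252 > 1, so g(0) = 0.317 > 0 and g(1) = -0.252 < 0.
Iterate (Newton) starting at V/F = 0.44:
  V/F = 0.440: g = 0.0382, g' = -0.507 → V/F = 0.515
  V/F = 0.515: g = 0.0006, g' = -0.494 → V/F = 0.517
Converged at V/F = 0.517.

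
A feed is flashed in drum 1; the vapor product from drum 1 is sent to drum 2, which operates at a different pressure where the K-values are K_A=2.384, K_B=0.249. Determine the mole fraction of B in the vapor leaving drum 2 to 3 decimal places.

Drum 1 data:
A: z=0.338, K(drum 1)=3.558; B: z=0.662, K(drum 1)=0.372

y_B (drum 2) = 0.161

Drum 1:
Rachford–Rice: g(ψ₁) = Σ zᵢ(Kᵢ−1)/(1+ψ₁(Kᵢ−1)) = 0.
Check two-phase: ΣzᵢKᵢ = 1.449 > 1 and Σzᵢ/Kᵢ = 1.875 > 1, so g(0) = 0.449 > 0 and g(1) = -0.875 < 0.
Binary case is linear: z₁(K₁−1)(1+ψ₁(K₂−1)) + z₂(K₂−1)(1+ψ₁(K₁−1)) = 0
⇒ ψ₁ = [z₁(K₁−1)+z₂(K₂−1)] / [−(K₁−1)(K₂−1)] = 0.4489/1.6064 = 0.279
Drum-1 compositions:
  A: x = 0.197, y = 0.701
  B: x = 0.803, y = 0.299
Drum-2 feed = drum-1 vapor: z₂ = (0.7013, 0.2987).
Drum 2:
Binary case is linear: z₁(K₁−1)(1+ψ₂(K₂−1)) + z₂(K₂−1)(1+ψ₂(K₁−1)) = 0
⇒ ψ₂ = [z₁(K₁−1)+z₂(K₂−1)] / [−(K₁−1)(K₂−1)] = 0.7463/1.0394 = 0.718
  A: x = 0.352, y = 0.839
  B: x = 0.648, y = 0.161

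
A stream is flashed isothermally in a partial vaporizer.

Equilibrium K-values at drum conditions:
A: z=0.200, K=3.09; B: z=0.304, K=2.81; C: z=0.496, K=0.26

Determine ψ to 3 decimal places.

Rachford–Rice: g(ψ) = Σ zᵢ(Kᵢ−1)/(1+ψ(Kᵢ−1)) = 0.
Feasibility: ΣzᵢKᵢ = 1.601, Σzᵢ/Kᵢ = 2.081 — both > 1, two phases present.
Iterate (Newton) starting at ψ = 0.5:
  ψ = 0.500: g = -0.0894, g' = -1.168 → ψ = 0.423
  ψ = 0.423: g = -0.0013, g' = -1.141 → ψ = 0.422
Converged at ψ = 0.422.

ψ = 0.422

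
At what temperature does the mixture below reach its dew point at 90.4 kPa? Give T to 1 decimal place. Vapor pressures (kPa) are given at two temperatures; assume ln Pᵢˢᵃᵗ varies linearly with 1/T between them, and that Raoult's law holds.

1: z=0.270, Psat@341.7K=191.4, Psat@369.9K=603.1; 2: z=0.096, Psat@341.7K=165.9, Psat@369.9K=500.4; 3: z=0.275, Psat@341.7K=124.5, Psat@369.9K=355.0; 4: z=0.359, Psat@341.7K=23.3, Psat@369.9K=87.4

Dew-point temperature: Σzᵢ·P/Pᵢˢᵃᵗ(T) = 1. Interpolate ln Pᵢˢᵃᵗ = aᵢ + bᵢ/T.
  T = 341.7 K: ΣzᵢP/Pᵢˢᵃᵗ = 1.7724
  T = 369.9 K: ΣzᵢP/Pᵢˢᵃᵗ = 0.4992
  T = 355.8 K: ΣzᵢP/Pᵢˢᵃᵗ = 0.9161
  T = 348.8 K: ΣzᵢP/Pᵢˢᵃᵗ = 1.2624
  T = 352.3 K: ΣzᵢP/Pᵢˢᵃᵗ = 1.0736
  T = 354.1 K: ΣzᵢP/Pᵢˢᵃᵗ = 0.9891
Interpolating between 352.3 K and 354.1 K gives T ≈ 353.9 K.

T = 353.9 K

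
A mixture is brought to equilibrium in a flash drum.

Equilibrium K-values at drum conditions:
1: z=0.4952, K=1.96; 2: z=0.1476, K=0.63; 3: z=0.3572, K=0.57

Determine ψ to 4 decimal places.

ψ = 0.6728

Iterate (Newton) starting at ψ = 0.5:
  ψ = 0.5000: g = 0.05854, g' = -0.3460 → ψ = 0.6692
  ψ = 0.6692: g = 0.00121, g' = -0.3351 → ψ = 0.6728
Converged at ψ = 0.6728.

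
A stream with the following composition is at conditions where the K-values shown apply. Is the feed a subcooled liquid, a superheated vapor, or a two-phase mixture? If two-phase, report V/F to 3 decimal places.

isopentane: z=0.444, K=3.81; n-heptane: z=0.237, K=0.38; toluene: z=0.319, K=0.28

two-phase, V/F = 0.456

ΣzᵢKᵢ = 1.871; Σzᵢ/Kᵢ = 1.880.
Both exceed 1, so a two-phase solution exists.
Material balance + equilibrium reduce to Σ zᵢ(Kᵢ−1)/(1+ψ(Kᵢ−1)) = 0.
Iterate (Newton) starting at ψ = 0.6:
  ψ = 0.600: g = -0.1738, g' = -1.230 → ψ = 0.459
  ψ = 0.459: g = -0.0031, g' = -1.216 → ψ = 0.456
Converged at ψ = 0.456.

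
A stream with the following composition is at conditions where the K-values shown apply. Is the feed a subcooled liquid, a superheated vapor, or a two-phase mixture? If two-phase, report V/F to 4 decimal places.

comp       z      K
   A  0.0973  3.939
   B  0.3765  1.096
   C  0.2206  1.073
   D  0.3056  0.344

two-phase, V/F = 0.2013

ΣzᵢKᵢ = 1.1377; Σzᵢ/Kᵢ = 1.4622.
Both exceed 1, so a two-phase solution exists.
Material balance + equilibrium reduce to Σ zᵢ(Kᵢ−1)/(1+ψ(Kᵢ−1)) = 0.
Iterate (Newton) starting at ψ = 0.5:
  ψ = 0.5000: g = -0.13250, g' = -0.4333 → ψ = 0.1942
  ψ = 0.1942: g = 0.00368, g' = -0.5178 → ψ = 0.2013
Converged at ψ = 0.2013.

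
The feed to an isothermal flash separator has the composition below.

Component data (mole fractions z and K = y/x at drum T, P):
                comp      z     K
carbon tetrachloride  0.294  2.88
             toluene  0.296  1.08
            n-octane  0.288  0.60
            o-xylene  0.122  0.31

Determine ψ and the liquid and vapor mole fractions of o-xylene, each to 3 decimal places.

ψ = 0.573, x_o-xylene = 0.202, y_o-xylene = 0.063

Let ψ = V/F and solve Σ zᵢ(Kᵢ−1)/(1+ψ(Kᵢ−1)) = 0.
Check two-phase: ΣzᵢKᵢ = 1.377 > 1 and Σzᵢ/Kᵢ = 1.250 > 1, so g(0) = 0.377 > 0 and g(1) = -0.250 < 0.
Iterate (Newton) starting at ψ = 0.5:
  ψ = 0.500: g = 0.0352, g' = -0.485 → ψ = 0.572
  ψ = 0.572: g = 0.0003, g' = -0.479 → ψ = 0.573
Converged at ψ = 0.573.
Compositions from xᵢ = zᵢ/(1+ψ(Kᵢ−1)), yᵢ = Kᵢxᵢ:
  carbon tetrachloride: x = 0.142, y = 0.408
  toluene: x = 0.283, y = 0.306
  n-octane: x = 0.374, y = 0.224
  o-xylene: x = 0.202, y = 0.063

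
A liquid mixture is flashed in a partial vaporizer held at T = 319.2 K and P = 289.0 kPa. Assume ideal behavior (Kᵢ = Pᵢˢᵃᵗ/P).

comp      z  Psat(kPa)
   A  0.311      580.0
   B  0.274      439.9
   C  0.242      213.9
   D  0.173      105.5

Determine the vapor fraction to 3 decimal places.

ψ = 0.734

Raoult's law: Kᵢ = Pᵢˢᵃᵗ/P = Pᵢˢᵃᵗ/289.0.
  K_A = 580.0/289.0 = 2.00692, K_B = 439.9/289.0 = 1.52215, K_C = 213.9/289.0 = 0.74014, K_D = 105.5/289.0 = 0.36505
Let ψ = V/F and solve Σ zᵢ(Kᵢ−1)/(1+ψ(Kᵢ−1)) = 0.
g(0) = ΣzᵢKᵢ − 1 = 0.283 and g(1) = 1 − Σzᵢ/Kᵢ = -0.136, so a root lies in (0, 1).
Newton iteration, ψ⁰ = 0.5:
  ψ = 0.500: g = 0.0885, g' = -0.358 → ψ = 0.747
  ψ = 0.747: g = -0.0055, g' = -0.419 → ψ = 0.734
Converged at ψ = 0.734.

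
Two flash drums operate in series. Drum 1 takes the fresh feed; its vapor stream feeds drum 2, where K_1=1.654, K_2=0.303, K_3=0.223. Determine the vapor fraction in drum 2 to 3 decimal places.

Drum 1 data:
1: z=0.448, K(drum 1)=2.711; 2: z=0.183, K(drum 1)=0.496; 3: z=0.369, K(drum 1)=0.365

V/F (drum 2) = 0.473

Drum 1:
Newton–Raphson from ψ₁ = 0.5:
  ψ₁ = 0.500: g = -0.0535, g' = -0.783 → ψ₁ = 0.432
Converged at ψ₁ = 0.432.
Drum-1 compositions:
  1: x = 0.258, y = 0.698
  2: x = 0.234, y = 0.116
  3: x = 0.508, y = 0.186
Drum-2 feed = drum-1 vapor: z₂ = (0.6984, 0.1160, 0.1856).
Drum 2:
Newton iteration, ψ₂⁰ = 0.5:
  ψ₂ = 0.500: g = -0.0158, g' = -0.602 → ψ₂ = 0.474
  ψ₂ = 0.474: g = -0.0003, g' = -0.580 → ψ₂ = 0.473
Converged at ψ₂ = 0.473.
  1: x = 0.533, y = 0.882
  2: x = 0.173, y = 0.052
  3: x = 0.294, y = 0.065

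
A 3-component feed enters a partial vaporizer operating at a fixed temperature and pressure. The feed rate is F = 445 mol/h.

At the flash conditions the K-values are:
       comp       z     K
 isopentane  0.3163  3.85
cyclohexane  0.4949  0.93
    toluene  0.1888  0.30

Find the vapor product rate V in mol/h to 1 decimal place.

Newton–Raphson from V/F = 0.35:
  V/F = 0.3500: g = 0.24073, g' = -0.8087 → V/F = 0.6477
  V/F = 0.6477: g = 0.03870, g' = -0.6295 → V/F = 0.7091
  V/F = 0.7091: g = -0.00050, g' = -0.6490 → V/F = 0.7084
Converged at V/F = 0.7084.
Then V = V/F·F = 0.7084·445 = 315.2 mol/h and L = F − V = 129.8 mol/h.

V = 315.2 mol/h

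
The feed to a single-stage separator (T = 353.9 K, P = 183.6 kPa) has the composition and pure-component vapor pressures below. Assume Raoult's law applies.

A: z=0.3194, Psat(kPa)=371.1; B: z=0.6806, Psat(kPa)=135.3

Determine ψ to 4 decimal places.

ψ = 0.5477

Raoult's law: Kᵢ = Pᵢˢᵃᵗ/P = Pᵢˢᵃᵗ/183.6.
  K_A = 371.1/183.6 = 2.021242, K_B = 135.3/183.6 = 0.736928
Material balance + equilibrium reduce to Σ zᵢ(Kᵢ−1)/(1+ψ(Kᵢ−1)) = 0.
Feasibility: ΣzᵢKᵢ = 1.1471, Σzᵢ/Kᵢ = 1.0816 — both > 1, two phases present.
Binary case is linear: z₁(K₁−1)(1+ψ(K₂−1)) + z₂(K₂−1)(1+ψ(K₁−1)) = 0
⇒ ψ = [z₁(K₁−1)+z₂(K₂−1)] / [−(K₁−1)(K₂−1)] = 0.14714/0.26866 = 0.5477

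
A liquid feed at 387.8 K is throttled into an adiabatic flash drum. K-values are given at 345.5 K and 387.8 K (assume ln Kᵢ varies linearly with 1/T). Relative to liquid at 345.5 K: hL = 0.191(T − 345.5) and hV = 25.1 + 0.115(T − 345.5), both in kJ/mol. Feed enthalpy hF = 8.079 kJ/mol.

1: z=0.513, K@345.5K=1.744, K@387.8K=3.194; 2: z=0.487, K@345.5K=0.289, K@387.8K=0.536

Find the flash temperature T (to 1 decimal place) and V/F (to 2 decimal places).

T = 353.6 K, V/F = 0.27

Adiabatic flash: solve Rachford–Rice at each trial T, then check hF = ψ·hV(T) + (1−ψ)·hL(T).
  T = 345.5 K: K = (1.744, 0.289), RR gives ψ = 0.067, H_out = 1.680 kJ/mol
  T = 387.8 K: K = (3.194, 0.536), RR gives ψ = 0.884, H_out = 27.418 kJ/mol
  T = 366.6 K: K = (2.400, 0.400), RR gives ψ = 0.508, H_out = 15.958 kJ/mol
  T = 356.1 K: K = (2.057, 0.342), RR gives ψ = 0.319, H_out = 9.775 kJ/mol
  T = 350.8 K: K = (1.896, 0.315), RR gives ψ = 0.205, H_out = 6.087 kJ/mol
  T = 353.5 K: K = (1.977, 0.329), RR gives ψ = 0.266, H_out = 8.035 kJ/mol
  T = 354.8 K: K = (2.017, 0.335), RR gives ψ = 0.293, H_out = 8.919 kJ/mol
Linear interpolation between T = 353.5 (H_out = 8.035) and T = 354.8 (H_out = 8.919) on hF = 8.079 gives T ≈ 353.6 K, at which ψ = 0.27.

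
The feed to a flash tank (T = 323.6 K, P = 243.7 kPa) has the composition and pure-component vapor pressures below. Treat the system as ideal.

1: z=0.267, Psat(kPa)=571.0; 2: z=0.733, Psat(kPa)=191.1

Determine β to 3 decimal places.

β = 0.691

Raoult's law: Kᵢ = Pᵢˢᵃᵗ/P = Pᵢˢᵃᵗ/243.7.
  K_1 = 571.0/243.7 = 2.34304, K_2 = 191.1/243.7 = 0.78416
Material balance + equilibrium reduce to Σ zᵢ(Kᵢ−1)/(1+β(Kᵢ−1)) = 0.
g(0) = ΣzᵢKᵢ − 1 = 0.200 and g(1) = 1 − Σzᵢ/Kᵢ = -0.049, so a root lies in (0, 1).
Newton–Raphson from β = 0.48:
  β = 0.480: g = 0.0415, g' = -0.221 → β = 0.668
  β = 0.668: g = 0.0041, g' = -0.180 → β = 0.691
Converged at β = 0.691.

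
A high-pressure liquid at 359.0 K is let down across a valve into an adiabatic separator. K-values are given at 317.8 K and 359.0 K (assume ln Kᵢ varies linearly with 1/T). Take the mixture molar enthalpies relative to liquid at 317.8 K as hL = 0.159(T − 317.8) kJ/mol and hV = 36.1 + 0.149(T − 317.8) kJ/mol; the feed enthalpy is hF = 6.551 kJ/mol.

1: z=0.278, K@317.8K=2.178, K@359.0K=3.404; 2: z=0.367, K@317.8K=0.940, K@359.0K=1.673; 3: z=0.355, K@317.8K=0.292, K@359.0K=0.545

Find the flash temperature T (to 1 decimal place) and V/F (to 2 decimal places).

Adiabatic flash: solve Rachford–Rice at each trial T, then check hF = ψ·hV(T) + (1−ψ)·hL(T).
  T = 317.8 K: K = (2.178, 0.940, 0.292), RR gives ψ = 0.101, H_out = 3.633 kJ/mol
  T = 359.0 K: K = (3.404, 1.673, 0.545), RR gives ψ = 1.000, H_out = 42.239 kJ/mol
  T = 338.4 K: K = (2.760, 1.276, 0.407), RR gives ψ = 0.596, H_out = 24.661 kJ/mol
  T = 328.1 K: K = (2.461, 1.101, 0.346), RR gives ψ = 0.357, H_out = 14.480 kJ/mol
  T = 323.0 K: K = (2.319, 1.019, 0.319), RR gives ψ = 0.233, H_out = 9.223 kJ/mol
  T = 320.4 K: K = (2.248, 0.979, 0.305), RR gives ψ = 0.168, H_out = 6.462 kJ/mol
  T = 321.7 K: K = (2.283, 0.999, 0.312), RR gives ψ = 0.201, H_out = 7.850 kJ/mol
Linear interpolation between T = 320.4 (H_out = 6.462) and T = 321.7 (H_out = 7.850) on hF = 6.551 gives T ≈ 320.5 K, at which ψ = 0.17.

T = 320.5 K, V/F = 0.17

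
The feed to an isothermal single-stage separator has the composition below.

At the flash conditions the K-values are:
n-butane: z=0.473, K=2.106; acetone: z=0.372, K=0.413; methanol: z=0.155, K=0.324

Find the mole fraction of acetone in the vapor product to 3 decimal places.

y_acetone = 0.186

Newton iteration, β⁰ = 0.5:
  β = 0.500: g = -0.1305, g' = -0.658 → β = 0.302
  β = 0.302: g = -0.0048, g' = -0.626 → β = 0.294
Converged at β = 0.294.
Compositions from xᵢ = zᵢ/(1+β(Kᵢ−1)), yᵢ = Kᵢxᵢ:
  n-butane: x = 0.357, y = 0.752
  acetone: x = 0.450, y = 0.186
  methanol: x = 0.193, y = 0.063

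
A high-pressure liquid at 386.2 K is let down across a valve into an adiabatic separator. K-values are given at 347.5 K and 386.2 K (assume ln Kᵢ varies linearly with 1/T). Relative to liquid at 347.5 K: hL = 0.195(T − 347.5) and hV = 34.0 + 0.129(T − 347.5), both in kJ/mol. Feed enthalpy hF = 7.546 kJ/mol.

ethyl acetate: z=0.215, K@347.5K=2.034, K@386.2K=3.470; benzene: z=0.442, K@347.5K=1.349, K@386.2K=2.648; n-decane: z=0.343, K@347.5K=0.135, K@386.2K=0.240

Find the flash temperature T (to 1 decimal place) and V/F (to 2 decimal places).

Adiabatic flash: solve Rachford–Rice at each trial T, then check hF = ψ·hV(T) + (1−ψ)·hL(T).
  T = 347.5 K: K = (2.034, 1.349, 0.135), RR gives ψ = 0.147, H_out = 4.985 kJ/mol
  T = 386.2 K: K = (3.470, 2.648, 0.240), RR gives ψ = 0.682, H_out = 28.982 kJ/mol
  T = 366.9 K: K = (2.696, 1.926, 0.183), RR gives ψ = 0.503, H_out = 20.244 kJ/mol
  T = 357.2 K: K = (2.351, 1.620, 0.158), RR gives ψ = 0.366, H_out = 14.099 kJ/mol
  T = 352.4 K: K = (2.190, 1.481, 0.146), RR gives ψ = 0.272, H_out = 10.118 kJ/mol
  T = 349.9 K: K = (2.110, 1.413, 0.140), RR gives ψ = 0.213, H_out = 7.663 kJ/mol
Linear interpolation between T = 347.5 (H_out = 4.985) and T = 349.9 (H_out = 7.663) on hF = 7.546 gives T ≈ 349.8 K, at which ψ = 0.21.

T = 349.8 K, V/F = 0.21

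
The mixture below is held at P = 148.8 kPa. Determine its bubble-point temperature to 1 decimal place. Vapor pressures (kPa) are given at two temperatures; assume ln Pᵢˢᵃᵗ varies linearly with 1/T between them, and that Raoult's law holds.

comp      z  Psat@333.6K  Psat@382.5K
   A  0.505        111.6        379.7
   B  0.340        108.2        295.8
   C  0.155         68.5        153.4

Bubble-point temperature: ΣzᵢPᵢˢᵃᵗ(T) = P. Interpolate ln Pᵢˢᵃᵗ = aᵢ + bᵢ/T.
  T = 333.6 K: ΣzᵢPᵢˢᵃᵗ = 103.76 kPa
  T = 382.5 K: ΣzᵢPᵢˢᵃᵗ = 316.10 kPa
  T = 358.1 K: ΣzᵢPᵢˢᵃᵗ = 187.89 kPa
  T = 345.9 K: ΣzᵢPᵢˢᵃᵗ = 141.18 kPa
  T = 352.0 K: ΣzᵢPᵢˢᵃᵗ = 163.24 kPa
  T = 348.9 K: ΣzᵢPᵢˢᵃᵗ = 151.72 kPa
  T = 347.4 K: ΣzᵢPᵢˢᵃᵗ = 146.37 kPa
Interpolating between 347.4 K and 348.9 K gives T ≈ 348.1 K.

T = 348.1 K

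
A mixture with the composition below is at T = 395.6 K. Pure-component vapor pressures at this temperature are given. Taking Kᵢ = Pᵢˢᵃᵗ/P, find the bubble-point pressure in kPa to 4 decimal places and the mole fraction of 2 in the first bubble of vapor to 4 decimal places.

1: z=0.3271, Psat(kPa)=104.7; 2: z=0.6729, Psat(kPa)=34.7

At the bubble point ψ → 0, so ΣzᵢKᵢ = 1 with Kᵢ = Pᵢˢᵃᵗ/P ⇒ P = ΣzᵢPᵢˢᵃᵗ.
P = 0.3271·104.7 + 0.6729·34.7 = 57.5970 kPa
yᵢ = zᵢPᵢˢᵃᵗ/P ⇒ y_2 = 0.6729·34.7/57.5970 = 0.4054

Pbub = 57.5970 kPa, y_2 = 0.4054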